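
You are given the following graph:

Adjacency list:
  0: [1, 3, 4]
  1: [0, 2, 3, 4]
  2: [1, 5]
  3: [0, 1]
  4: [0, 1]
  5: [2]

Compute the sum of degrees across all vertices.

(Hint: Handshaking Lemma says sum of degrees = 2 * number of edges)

Count edges: 7 edges.
By Handshaking Lemma: sum of degrees = 2 * 7 = 14.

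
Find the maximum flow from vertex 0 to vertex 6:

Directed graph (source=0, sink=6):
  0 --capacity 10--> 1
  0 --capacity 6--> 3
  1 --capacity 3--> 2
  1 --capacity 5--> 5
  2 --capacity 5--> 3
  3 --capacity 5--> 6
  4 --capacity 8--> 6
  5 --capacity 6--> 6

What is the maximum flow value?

Computing max flow:
  Flow on (0->1): 5/10
  Flow on (0->3): 5/6
  Flow on (1->5): 5/5
  Flow on (3->6): 5/5
  Flow on (5->6): 5/6
Maximum flow = 10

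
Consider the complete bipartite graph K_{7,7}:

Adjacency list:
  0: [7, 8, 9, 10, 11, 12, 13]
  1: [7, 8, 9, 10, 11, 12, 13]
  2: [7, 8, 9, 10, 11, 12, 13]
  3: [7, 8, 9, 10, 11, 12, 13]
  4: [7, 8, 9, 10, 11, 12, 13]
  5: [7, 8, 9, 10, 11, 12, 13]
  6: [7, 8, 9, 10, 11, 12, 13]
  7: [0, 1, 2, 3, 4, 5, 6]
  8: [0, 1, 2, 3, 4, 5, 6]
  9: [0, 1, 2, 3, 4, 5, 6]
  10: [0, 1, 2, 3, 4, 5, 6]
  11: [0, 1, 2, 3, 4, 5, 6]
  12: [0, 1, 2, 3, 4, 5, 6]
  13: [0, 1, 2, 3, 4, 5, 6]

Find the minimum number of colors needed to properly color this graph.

K_{7,7} is bipartite: vertices split into two independent sets of size 7 and 7.
Color one set 0, the other 1. No adjacent vertices share a color.
Chromatic number = 2.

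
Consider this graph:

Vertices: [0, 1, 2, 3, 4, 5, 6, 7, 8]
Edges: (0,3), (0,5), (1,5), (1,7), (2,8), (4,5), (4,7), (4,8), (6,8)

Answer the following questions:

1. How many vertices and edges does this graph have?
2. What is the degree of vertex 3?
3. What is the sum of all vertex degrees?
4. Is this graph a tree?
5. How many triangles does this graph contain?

Count: 9 vertices, 9 edges.
Vertex 3 has neighbors [0], degree = 1.
Handshaking lemma: 2 * 9 = 18.
A tree on 9 vertices has 8 edges. This graph has 9 edges (1 extra). Not a tree.
Number of triangles = 0.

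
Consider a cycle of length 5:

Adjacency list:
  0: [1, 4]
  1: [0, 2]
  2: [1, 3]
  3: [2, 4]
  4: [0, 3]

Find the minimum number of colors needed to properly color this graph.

This is an odd cycle (C_5). Odd cycles are not bipartite (any 2-coloring forces two adjacent vertices to match), and 3 colors suffice.
Chromatic number = 3.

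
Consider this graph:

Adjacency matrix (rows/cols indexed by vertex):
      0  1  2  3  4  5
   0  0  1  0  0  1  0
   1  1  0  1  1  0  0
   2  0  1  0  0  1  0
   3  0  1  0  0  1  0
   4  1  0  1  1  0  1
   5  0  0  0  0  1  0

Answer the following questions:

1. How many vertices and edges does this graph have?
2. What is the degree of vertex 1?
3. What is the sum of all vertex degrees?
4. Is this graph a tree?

Count: 6 vertices, 7 edges.
Vertex 1 has neighbors [0, 2, 3], degree = 3.
Handshaking lemma: 2 * 7 = 14.
A tree on 6 vertices has 5 edges. This graph has 7 edges (2 extra). Not a tree.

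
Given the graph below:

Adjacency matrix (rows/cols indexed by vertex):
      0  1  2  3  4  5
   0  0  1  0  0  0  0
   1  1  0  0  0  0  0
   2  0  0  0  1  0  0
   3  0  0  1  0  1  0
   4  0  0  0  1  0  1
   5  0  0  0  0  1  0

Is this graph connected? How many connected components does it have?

Checking connectivity: the graph has 2 connected component(s).
Components: [[0, 1], [2, 3, 4, 5]]. The graph is NOT connected.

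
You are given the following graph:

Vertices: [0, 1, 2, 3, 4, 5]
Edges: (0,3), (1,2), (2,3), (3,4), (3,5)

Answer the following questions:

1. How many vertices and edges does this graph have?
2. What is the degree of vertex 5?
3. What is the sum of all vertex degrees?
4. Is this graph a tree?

Count: 6 vertices, 5 edges.
Vertex 5 has neighbors [3], degree = 1.
Handshaking lemma: 2 * 5 = 10.
A graph is a tree iff it is connected and has exactly n-1 edges. This graph is connected (all 6 vertices in one component) and has 6-1 = 5 edges. It is a tree.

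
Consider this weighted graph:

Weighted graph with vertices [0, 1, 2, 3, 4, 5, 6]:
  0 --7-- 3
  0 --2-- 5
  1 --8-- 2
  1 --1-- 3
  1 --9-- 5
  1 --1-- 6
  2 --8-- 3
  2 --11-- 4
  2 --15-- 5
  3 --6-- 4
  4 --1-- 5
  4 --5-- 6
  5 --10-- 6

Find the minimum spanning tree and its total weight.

Applying Kruskal's algorithm (sort edges by weight, add if no cycle):
  Add (1,6) w=1
  Add (1,3) w=1
  Add (4,5) w=1
  Add (0,5) w=2
  Add (4,6) w=5
  Skip (3,4) w=6 (creates cycle)
  Skip (0,3) w=7 (creates cycle)
  Add (1,2) w=8
  Skip (2,3) w=8 (creates cycle)
  Skip (1,5) w=9 (creates cycle)
  Skip (5,6) w=10 (creates cycle)
  Skip (2,4) w=11 (creates cycle)
  Skip (2,5) w=15 (creates cycle)
MST weight = 18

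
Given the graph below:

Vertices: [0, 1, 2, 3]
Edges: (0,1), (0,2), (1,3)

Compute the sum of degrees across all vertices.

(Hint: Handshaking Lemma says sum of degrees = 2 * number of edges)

Count edges: 3 edges.
By Handshaking Lemma: sum of degrees = 2 * 3 = 6.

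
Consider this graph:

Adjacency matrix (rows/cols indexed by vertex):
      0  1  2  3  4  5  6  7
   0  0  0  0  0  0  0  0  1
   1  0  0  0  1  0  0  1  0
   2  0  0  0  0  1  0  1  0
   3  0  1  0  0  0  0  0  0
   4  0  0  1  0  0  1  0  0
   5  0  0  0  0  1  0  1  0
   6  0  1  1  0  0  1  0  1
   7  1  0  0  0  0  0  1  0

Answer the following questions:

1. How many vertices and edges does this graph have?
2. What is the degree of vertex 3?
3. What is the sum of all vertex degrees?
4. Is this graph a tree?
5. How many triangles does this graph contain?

Count: 8 vertices, 8 edges.
Vertex 3 has neighbors [1], degree = 1.
Handshaking lemma: 2 * 8 = 16.
A tree on 8 vertices has 7 edges. This graph has 8 edges (1 extra). Not a tree.
Number of triangles = 0.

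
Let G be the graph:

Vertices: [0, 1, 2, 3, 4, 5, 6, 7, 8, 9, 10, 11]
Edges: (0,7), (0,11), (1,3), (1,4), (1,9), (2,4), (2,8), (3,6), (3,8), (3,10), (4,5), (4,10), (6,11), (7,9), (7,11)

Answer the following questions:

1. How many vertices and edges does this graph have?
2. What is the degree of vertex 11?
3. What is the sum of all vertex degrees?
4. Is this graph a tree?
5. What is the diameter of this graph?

Count: 12 vertices, 15 edges.
Vertex 11 has neighbors [0, 6, 7], degree = 3.
Handshaking lemma: 2 * 15 = 30.
A tree on 12 vertices has 11 edges. This graph has 15 edges (4 extra). Not a tree.
Diameter (longest shortest path) = 5.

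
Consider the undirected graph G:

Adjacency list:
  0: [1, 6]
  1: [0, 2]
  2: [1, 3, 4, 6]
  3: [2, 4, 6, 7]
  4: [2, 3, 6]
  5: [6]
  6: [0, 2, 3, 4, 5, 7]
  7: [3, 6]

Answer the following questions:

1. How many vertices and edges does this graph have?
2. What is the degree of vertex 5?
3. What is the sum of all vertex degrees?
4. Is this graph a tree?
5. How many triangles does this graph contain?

Count: 8 vertices, 12 edges.
Vertex 5 has neighbors [6], degree = 1.
Handshaking lemma: 2 * 12 = 24.
A tree on 8 vertices has 7 edges. This graph has 12 edges (5 extra). Not a tree.
Number of triangles = 5.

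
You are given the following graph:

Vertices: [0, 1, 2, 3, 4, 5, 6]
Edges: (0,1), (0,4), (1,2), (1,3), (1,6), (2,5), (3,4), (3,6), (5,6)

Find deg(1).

Vertex 1 has neighbors [0, 2, 3, 6], so deg(1) = 4.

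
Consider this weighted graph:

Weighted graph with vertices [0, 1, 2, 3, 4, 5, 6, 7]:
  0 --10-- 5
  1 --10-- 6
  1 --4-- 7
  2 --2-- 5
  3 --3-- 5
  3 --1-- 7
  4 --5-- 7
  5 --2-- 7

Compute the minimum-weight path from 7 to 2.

Using Dijkstra's algorithm from vertex 7:
Shortest path: 7 -> 5 -> 2
Total weight: 2 + 2 = 4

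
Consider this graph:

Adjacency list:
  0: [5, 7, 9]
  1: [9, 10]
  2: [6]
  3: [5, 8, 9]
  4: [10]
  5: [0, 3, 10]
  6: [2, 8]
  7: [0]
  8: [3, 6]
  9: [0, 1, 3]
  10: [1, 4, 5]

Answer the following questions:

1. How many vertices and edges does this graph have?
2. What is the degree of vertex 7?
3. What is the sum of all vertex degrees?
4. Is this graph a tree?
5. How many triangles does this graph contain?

Count: 11 vertices, 12 edges.
Vertex 7 has neighbors [0], degree = 1.
Handshaking lemma: 2 * 12 = 24.
A tree on 11 vertices has 10 edges. This graph has 12 edges (2 extra). Not a tree.
Number of triangles = 0.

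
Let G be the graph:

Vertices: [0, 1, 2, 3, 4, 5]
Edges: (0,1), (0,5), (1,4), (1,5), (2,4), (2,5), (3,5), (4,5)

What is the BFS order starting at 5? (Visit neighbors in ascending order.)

BFS from vertex 5 (neighbors processed in ascending order):
Visit order: 5, 0, 1, 2, 3, 4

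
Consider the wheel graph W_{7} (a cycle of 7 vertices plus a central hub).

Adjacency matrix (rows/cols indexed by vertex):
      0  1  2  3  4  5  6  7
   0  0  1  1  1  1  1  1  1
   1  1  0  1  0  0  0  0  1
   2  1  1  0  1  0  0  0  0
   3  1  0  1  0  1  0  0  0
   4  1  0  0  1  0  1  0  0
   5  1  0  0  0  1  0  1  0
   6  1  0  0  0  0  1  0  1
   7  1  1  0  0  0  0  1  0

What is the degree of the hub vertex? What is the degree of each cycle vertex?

The hub connects to all 7 cycle vertices, so deg(hub) = 7.
Each cycle vertex connects to 2 neighbors on the cycle plus the hub, so deg(cycle vertex) = 3.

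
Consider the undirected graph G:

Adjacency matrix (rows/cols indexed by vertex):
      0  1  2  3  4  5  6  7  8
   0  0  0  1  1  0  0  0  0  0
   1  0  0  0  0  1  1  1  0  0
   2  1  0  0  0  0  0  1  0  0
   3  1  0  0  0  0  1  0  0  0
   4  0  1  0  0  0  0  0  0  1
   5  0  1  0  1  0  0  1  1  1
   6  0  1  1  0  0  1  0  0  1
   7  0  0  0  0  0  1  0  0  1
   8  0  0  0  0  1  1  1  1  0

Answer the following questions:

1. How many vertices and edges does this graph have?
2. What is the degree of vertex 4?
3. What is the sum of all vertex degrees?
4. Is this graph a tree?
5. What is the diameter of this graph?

Count: 9 vertices, 13 edges.
Vertex 4 has neighbors [1, 8], degree = 2.
Handshaking lemma: 2 * 13 = 26.
A tree on 9 vertices has 8 edges. This graph has 13 edges (5 extra). Not a tree.
Diameter (longest shortest path) = 4.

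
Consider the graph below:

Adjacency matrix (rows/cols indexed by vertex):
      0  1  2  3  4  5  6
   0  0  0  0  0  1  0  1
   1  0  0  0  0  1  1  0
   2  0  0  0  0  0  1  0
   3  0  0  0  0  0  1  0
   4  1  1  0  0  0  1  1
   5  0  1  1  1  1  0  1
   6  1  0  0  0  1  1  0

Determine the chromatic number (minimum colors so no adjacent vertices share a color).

The graph has a maximum clique of size 3 (lower bound on chromatic number).
A valid 3-coloring: {0: 0, 1: 2, 2: 1, 3: 1, 4: 1, 5: 0, 6: 2}.
Chromatic number = 3.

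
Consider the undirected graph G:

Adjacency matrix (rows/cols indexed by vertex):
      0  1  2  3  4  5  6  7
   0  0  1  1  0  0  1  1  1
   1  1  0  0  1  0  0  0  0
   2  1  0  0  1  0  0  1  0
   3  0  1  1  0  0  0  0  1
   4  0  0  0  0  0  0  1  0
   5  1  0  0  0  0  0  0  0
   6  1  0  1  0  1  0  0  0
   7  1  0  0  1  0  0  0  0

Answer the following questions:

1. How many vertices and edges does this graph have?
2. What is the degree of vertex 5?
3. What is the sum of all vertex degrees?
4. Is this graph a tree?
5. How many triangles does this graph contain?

Count: 8 vertices, 10 edges.
Vertex 5 has neighbors [0], degree = 1.
Handshaking lemma: 2 * 10 = 20.
A tree on 8 vertices has 7 edges. This graph has 10 edges (3 extra). Not a tree.
Number of triangles = 1.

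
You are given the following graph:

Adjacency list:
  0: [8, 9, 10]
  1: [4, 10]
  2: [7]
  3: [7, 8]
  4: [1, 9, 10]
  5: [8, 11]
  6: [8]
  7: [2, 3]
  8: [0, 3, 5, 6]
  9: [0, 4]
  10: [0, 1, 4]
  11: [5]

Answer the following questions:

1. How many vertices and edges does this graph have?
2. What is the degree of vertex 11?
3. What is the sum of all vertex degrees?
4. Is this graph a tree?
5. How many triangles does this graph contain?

Count: 12 vertices, 13 edges.
Vertex 11 has neighbors [5], degree = 1.
Handshaking lemma: 2 * 13 = 26.
A tree on 12 vertices has 11 edges. This graph has 13 edges (2 extra). Not a tree.
Number of triangles = 1.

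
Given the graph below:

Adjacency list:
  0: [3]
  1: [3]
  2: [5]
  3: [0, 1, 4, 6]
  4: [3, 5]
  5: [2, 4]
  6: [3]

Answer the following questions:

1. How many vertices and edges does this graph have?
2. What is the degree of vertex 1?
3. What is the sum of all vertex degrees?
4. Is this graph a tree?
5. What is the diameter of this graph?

Count: 7 vertices, 6 edges.
Vertex 1 has neighbors [3], degree = 1.
Handshaking lemma: 2 * 6 = 12.
A graph is a tree iff it is connected and has exactly n-1 edges. This graph is connected (all 7 vertices in one component) and has 7-1 = 6 edges. It is a tree.
Diameter (longest shortest path) = 4.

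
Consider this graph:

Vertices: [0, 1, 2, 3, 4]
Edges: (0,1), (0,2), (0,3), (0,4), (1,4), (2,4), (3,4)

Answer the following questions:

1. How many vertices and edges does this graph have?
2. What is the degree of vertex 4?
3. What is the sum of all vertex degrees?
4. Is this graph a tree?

Count: 5 vertices, 7 edges.
Vertex 4 has neighbors [0, 1, 2, 3], degree = 4.
Handshaking lemma: 2 * 7 = 14.
A tree on 5 vertices has 4 edges. This graph has 7 edges (3 extra). Not a tree.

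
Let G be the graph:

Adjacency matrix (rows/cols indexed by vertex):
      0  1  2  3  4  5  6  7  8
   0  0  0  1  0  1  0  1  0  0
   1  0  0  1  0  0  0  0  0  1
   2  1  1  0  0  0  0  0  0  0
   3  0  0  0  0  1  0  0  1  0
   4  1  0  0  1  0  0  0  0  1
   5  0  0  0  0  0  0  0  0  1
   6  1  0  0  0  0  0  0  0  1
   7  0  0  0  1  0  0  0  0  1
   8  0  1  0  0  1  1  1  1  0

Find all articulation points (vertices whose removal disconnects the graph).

An articulation point is a vertex whose removal disconnects the graph.
Articulation points: [8]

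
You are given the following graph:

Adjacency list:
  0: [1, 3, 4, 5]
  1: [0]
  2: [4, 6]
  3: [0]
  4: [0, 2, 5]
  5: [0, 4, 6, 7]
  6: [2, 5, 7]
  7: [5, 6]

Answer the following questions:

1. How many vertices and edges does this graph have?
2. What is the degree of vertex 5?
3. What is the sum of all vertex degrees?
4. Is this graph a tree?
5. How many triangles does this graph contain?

Count: 8 vertices, 10 edges.
Vertex 5 has neighbors [0, 4, 6, 7], degree = 4.
Handshaking lemma: 2 * 10 = 20.
A tree on 8 vertices has 7 edges. This graph has 10 edges (3 extra). Not a tree.
Number of triangles = 2.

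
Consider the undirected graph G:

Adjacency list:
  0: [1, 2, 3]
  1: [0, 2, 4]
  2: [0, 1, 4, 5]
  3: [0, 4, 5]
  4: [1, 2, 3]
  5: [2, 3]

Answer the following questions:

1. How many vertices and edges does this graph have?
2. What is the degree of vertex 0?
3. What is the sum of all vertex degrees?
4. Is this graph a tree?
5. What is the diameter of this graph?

Count: 6 vertices, 9 edges.
Vertex 0 has neighbors [1, 2, 3], degree = 3.
Handshaking lemma: 2 * 9 = 18.
A tree on 6 vertices has 5 edges. This graph has 9 edges (4 extra). Not a tree.
Diameter (longest shortest path) = 2.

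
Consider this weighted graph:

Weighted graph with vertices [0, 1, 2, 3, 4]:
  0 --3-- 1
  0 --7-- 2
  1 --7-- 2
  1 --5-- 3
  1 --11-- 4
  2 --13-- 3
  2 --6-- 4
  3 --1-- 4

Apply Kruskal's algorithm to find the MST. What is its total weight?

Applying Kruskal's algorithm (sort edges by weight, add if no cycle):
  Add (3,4) w=1
  Add (0,1) w=3
  Add (1,3) w=5
  Add (2,4) w=6
  Skip (0,2) w=7 (creates cycle)
  Skip (1,2) w=7 (creates cycle)
  Skip (1,4) w=11 (creates cycle)
  Skip (2,3) w=13 (creates cycle)
MST weight = 15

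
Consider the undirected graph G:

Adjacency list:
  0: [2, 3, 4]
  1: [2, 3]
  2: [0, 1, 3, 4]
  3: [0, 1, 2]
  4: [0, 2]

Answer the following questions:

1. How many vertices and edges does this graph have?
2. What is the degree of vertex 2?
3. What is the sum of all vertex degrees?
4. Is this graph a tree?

Count: 5 vertices, 7 edges.
Vertex 2 has neighbors [0, 1, 3, 4], degree = 4.
Handshaking lemma: 2 * 7 = 14.
A tree on 5 vertices has 4 edges. This graph has 7 edges (3 extra). Not a tree.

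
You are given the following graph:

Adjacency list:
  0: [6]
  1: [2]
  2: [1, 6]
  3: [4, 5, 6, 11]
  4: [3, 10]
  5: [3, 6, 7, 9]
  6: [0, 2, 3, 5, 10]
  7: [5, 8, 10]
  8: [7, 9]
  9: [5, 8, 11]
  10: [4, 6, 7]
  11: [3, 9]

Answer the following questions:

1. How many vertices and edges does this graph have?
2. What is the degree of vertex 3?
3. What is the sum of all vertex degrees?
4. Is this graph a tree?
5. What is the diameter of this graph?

Count: 12 vertices, 16 edges.
Vertex 3 has neighbors [4, 5, 6, 11], degree = 4.
Handshaking lemma: 2 * 16 = 32.
A tree on 12 vertices has 11 edges. This graph has 16 edges (5 extra). Not a tree.
Diameter (longest shortest path) = 5.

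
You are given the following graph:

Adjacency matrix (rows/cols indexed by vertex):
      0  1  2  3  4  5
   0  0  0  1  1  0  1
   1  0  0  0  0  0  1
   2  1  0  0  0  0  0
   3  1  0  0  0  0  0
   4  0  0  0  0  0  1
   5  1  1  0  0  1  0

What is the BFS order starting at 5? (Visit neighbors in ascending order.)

BFS from vertex 5 (neighbors processed in ascending order):
Visit order: 5, 0, 1, 4, 2, 3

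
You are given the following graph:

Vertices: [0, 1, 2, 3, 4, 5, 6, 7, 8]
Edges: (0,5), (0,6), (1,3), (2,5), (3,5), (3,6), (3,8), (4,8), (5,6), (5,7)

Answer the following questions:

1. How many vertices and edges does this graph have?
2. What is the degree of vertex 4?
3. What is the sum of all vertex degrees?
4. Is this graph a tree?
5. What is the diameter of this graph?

Count: 9 vertices, 10 edges.
Vertex 4 has neighbors [8], degree = 1.
Handshaking lemma: 2 * 10 = 20.
A tree on 9 vertices has 8 edges. This graph has 10 edges (2 extra). Not a tree.
Diameter (longest shortest path) = 4.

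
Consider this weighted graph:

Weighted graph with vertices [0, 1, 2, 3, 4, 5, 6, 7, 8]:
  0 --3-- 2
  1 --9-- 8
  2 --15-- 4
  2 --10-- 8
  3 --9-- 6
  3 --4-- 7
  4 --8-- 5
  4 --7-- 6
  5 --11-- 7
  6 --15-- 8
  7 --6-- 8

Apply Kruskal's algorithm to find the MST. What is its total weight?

Applying Kruskal's algorithm (sort edges by weight, add if no cycle):
  Add (0,2) w=3
  Add (3,7) w=4
  Add (7,8) w=6
  Add (4,6) w=7
  Add (4,5) w=8
  Add (1,8) w=9
  Add (3,6) w=9
  Add (2,8) w=10
  Skip (5,7) w=11 (creates cycle)
  Skip (2,4) w=15 (creates cycle)
  Skip (6,8) w=15 (creates cycle)
MST weight = 56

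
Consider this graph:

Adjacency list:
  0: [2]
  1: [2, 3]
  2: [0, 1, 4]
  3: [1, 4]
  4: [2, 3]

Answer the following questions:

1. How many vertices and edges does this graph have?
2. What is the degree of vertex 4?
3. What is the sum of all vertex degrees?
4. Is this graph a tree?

Count: 5 vertices, 5 edges.
Vertex 4 has neighbors [2, 3], degree = 2.
Handshaking lemma: 2 * 5 = 10.
A tree on 5 vertices has 4 edges. This graph has 5 edges (1 extra). Not a tree.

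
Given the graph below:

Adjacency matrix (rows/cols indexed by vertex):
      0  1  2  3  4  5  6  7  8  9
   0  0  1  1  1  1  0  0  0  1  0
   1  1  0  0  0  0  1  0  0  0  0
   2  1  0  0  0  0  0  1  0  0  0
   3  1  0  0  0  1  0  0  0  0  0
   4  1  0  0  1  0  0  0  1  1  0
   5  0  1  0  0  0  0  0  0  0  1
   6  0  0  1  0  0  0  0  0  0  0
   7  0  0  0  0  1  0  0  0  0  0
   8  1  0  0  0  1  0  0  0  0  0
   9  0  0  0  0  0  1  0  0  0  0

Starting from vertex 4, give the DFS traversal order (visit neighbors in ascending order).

DFS from vertex 4 (neighbors processed in ascending order):
Visit order: 4, 0, 1, 5, 9, 2, 6, 3, 8, 7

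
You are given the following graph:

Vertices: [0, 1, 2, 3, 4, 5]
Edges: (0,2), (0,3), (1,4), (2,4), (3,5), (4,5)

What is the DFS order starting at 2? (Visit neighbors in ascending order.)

DFS from vertex 2 (neighbors processed in ascending order):
Visit order: 2, 0, 3, 5, 4, 1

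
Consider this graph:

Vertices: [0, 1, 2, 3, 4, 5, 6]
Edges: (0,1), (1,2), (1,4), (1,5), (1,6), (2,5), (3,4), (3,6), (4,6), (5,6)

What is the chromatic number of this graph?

The graph has a maximum clique of size 3 (lower bound on chromatic number).
A valid 3-coloring: {0: 1, 1: 0, 2: 1, 3: 0, 4: 2, 5: 2, 6: 1}.
Chromatic number = 3.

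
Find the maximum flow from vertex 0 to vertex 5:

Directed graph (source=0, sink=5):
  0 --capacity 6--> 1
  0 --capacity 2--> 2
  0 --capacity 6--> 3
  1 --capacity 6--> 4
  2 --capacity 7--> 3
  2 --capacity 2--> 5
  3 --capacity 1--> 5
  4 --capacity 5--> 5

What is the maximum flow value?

Computing max flow:
  Flow on (0->1): 5/6
  Flow on (0->2): 2/2
  Flow on (0->3): 1/6
  Flow on (1->4): 5/6
  Flow on (2->5): 2/2
  Flow on (3->5): 1/1
  Flow on (4->5): 5/5
Maximum flow = 8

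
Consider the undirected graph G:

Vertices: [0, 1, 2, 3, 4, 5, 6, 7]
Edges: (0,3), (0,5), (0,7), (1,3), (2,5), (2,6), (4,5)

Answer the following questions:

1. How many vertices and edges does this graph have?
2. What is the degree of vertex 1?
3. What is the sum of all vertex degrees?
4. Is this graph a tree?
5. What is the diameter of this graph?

Count: 8 vertices, 7 edges.
Vertex 1 has neighbors [3], degree = 1.
Handshaking lemma: 2 * 7 = 14.
A graph is a tree iff it is connected and has exactly n-1 edges. This graph is connected (all 8 vertices in one component) and has 8-1 = 7 edges. It is a tree.
Diameter (longest shortest path) = 5.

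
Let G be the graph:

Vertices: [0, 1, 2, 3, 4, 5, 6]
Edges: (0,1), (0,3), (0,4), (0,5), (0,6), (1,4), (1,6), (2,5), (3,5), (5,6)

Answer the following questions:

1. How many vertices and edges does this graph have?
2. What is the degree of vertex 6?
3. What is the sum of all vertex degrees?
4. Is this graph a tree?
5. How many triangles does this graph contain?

Count: 7 vertices, 10 edges.
Vertex 6 has neighbors [0, 1, 5], degree = 3.
Handshaking lemma: 2 * 10 = 20.
A tree on 7 vertices has 6 edges. This graph has 10 edges (4 extra). Not a tree.
Number of triangles = 4.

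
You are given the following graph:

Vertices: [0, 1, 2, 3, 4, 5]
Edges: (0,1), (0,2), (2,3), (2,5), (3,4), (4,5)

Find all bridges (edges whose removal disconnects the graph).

A bridge is an edge whose removal increases the number of connected components.
Bridges found: (0,1), (0,2)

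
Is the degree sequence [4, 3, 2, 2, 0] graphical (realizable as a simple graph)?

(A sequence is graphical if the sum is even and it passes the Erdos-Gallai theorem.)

Sum of degrees = 11. Sum is odd, so the sequence is NOT graphical.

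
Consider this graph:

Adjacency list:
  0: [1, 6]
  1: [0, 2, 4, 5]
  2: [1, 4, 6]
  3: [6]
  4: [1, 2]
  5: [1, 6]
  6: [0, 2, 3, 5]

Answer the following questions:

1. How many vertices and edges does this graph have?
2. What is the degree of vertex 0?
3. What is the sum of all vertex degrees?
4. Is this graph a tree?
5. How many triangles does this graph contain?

Count: 7 vertices, 9 edges.
Vertex 0 has neighbors [1, 6], degree = 2.
Handshaking lemma: 2 * 9 = 18.
A tree on 7 vertices has 6 edges. This graph has 9 edges (3 extra). Not a tree.
Number of triangles = 1.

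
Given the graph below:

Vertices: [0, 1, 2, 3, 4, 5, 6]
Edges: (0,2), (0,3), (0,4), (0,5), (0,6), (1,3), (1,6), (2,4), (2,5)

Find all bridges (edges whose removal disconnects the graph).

No bridges found. The graph is 2-edge-connected (no single edge removal disconnects it).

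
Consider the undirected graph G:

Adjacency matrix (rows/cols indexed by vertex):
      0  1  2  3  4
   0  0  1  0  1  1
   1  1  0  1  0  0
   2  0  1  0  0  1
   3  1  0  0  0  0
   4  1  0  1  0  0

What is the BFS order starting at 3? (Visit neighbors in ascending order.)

BFS from vertex 3 (neighbors processed in ascending order):
Visit order: 3, 0, 1, 4, 2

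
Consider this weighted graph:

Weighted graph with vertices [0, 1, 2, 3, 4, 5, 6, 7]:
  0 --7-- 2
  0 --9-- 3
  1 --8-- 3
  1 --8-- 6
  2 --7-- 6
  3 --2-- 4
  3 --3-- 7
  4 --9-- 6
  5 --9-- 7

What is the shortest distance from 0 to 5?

Using Dijkstra's algorithm from vertex 0:
Shortest path: 0 -> 3 -> 7 -> 5
Total weight: 9 + 3 + 9 = 21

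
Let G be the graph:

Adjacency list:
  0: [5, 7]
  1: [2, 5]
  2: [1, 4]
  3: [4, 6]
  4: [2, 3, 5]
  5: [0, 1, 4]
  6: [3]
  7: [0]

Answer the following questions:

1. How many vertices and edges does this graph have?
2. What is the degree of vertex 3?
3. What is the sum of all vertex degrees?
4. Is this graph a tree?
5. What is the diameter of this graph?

Count: 8 vertices, 8 edges.
Vertex 3 has neighbors [4, 6], degree = 2.
Handshaking lemma: 2 * 8 = 16.
A tree on 8 vertices has 7 edges. This graph has 8 edges (1 extra). Not a tree.
Diameter (longest shortest path) = 5.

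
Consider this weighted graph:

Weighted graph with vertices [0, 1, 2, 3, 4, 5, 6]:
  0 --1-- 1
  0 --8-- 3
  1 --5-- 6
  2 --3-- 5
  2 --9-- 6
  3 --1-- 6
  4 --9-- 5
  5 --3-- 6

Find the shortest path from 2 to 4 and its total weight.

Using Dijkstra's algorithm from vertex 2:
Shortest path: 2 -> 5 -> 4
Total weight: 3 + 9 = 12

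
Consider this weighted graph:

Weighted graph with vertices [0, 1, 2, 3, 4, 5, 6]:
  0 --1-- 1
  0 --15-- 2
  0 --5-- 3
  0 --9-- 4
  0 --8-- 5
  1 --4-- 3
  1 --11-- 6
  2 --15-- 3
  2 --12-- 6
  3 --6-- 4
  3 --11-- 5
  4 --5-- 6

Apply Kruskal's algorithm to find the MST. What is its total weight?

Applying Kruskal's algorithm (sort edges by weight, add if no cycle):
  Add (0,1) w=1
  Add (1,3) w=4
  Skip (0,3) w=5 (creates cycle)
  Add (4,6) w=5
  Add (3,4) w=6
  Add (0,5) w=8
  Skip (0,4) w=9 (creates cycle)
  Skip (1,6) w=11 (creates cycle)
  Skip (3,5) w=11 (creates cycle)
  Add (2,6) w=12
  Skip (0,2) w=15 (creates cycle)
  Skip (2,3) w=15 (creates cycle)
MST weight = 36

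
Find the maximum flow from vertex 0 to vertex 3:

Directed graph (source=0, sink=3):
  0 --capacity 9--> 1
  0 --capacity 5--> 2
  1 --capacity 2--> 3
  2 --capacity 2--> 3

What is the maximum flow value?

Computing max flow:
  Flow on (0->1): 2/9
  Flow on (0->2): 2/5
  Flow on (1->3): 2/2
  Flow on (2->3): 2/2
Maximum flow = 4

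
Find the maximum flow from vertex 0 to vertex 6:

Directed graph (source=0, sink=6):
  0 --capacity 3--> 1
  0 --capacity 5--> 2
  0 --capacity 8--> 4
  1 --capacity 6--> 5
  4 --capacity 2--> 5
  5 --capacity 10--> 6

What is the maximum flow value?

Computing max flow:
  Flow on (0->1): 3/3
  Flow on (0->4): 2/8
  Flow on (1->5): 3/6
  Flow on (4->5): 2/2
  Flow on (5->6): 5/10
Maximum flow = 5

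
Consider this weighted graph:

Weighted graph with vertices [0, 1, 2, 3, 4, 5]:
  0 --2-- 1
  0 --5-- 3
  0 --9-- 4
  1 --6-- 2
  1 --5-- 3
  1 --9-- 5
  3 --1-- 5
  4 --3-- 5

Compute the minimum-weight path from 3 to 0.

Using Dijkstra's algorithm from vertex 3:
Shortest path: 3 -> 0
Total weight: 5 = 5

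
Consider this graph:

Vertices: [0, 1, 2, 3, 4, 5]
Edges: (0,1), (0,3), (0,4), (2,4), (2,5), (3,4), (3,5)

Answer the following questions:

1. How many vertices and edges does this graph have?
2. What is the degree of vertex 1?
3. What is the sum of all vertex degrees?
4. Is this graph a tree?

Count: 6 vertices, 7 edges.
Vertex 1 has neighbors [0], degree = 1.
Handshaking lemma: 2 * 7 = 14.
A tree on 6 vertices has 5 edges. This graph has 7 edges (2 extra). Not a tree.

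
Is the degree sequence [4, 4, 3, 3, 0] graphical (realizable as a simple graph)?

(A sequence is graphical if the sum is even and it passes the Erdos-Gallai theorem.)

Sum of degrees = 14. Sum is even but fails Erdos-Gallai. The sequence is NOT graphical.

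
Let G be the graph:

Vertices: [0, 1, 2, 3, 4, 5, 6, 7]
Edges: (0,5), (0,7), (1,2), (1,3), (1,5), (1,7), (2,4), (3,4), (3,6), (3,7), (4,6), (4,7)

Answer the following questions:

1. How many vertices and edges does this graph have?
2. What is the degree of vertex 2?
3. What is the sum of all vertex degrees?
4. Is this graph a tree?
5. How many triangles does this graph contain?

Count: 8 vertices, 12 edges.
Vertex 2 has neighbors [1, 4], degree = 2.
Handshaking lemma: 2 * 12 = 24.
A tree on 8 vertices has 7 edges. This graph has 12 edges (5 extra). Not a tree.
Number of triangles = 3.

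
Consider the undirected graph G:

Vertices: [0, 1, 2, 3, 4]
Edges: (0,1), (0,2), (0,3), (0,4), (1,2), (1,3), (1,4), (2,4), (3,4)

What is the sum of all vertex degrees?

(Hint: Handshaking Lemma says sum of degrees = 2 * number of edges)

Count edges: 9 edges.
By Handshaking Lemma: sum of degrees = 2 * 9 = 18.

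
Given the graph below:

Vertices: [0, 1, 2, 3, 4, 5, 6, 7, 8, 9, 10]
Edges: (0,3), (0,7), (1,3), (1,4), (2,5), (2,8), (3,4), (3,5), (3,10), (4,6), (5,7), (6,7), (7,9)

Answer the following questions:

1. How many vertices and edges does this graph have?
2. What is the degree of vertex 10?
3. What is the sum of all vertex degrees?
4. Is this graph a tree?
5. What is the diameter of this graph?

Count: 11 vertices, 13 edges.
Vertex 10 has neighbors [3], degree = 1.
Handshaking lemma: 2 * 13 = 26.
A tree on 11 vertices has 10 edges. This graph has 13 edges (3 extra). Not a tree.
Diameter (longest shortest path) = 4.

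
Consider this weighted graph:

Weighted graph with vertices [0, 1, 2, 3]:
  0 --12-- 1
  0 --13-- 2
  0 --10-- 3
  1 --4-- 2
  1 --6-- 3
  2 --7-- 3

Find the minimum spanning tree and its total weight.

Applying Kruskal's algorithm (sort edges by weight, add if no cycle):
  Add (1,2) w=4
  Add (1,3) w=6
  Skip (2,3) w=7 (creates cycle)
  Add (0,3) w=10
  Skip (0,1) w=12 (creates cycle)
  Skip (0,2) w=13 (creates cycle)
MST weight = 20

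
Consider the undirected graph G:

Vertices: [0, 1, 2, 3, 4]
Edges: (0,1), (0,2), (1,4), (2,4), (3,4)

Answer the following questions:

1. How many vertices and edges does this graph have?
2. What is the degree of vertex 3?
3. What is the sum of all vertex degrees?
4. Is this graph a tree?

Count: 5 vertices, 5 edges.
Vertex 3 has neighbors [4], degree = 1.
Handshaking lemma: 2 * 5 = 10.
A tree on 5 vertices has 4 edges. This graph has 5 edges (1 extra). Not a tree.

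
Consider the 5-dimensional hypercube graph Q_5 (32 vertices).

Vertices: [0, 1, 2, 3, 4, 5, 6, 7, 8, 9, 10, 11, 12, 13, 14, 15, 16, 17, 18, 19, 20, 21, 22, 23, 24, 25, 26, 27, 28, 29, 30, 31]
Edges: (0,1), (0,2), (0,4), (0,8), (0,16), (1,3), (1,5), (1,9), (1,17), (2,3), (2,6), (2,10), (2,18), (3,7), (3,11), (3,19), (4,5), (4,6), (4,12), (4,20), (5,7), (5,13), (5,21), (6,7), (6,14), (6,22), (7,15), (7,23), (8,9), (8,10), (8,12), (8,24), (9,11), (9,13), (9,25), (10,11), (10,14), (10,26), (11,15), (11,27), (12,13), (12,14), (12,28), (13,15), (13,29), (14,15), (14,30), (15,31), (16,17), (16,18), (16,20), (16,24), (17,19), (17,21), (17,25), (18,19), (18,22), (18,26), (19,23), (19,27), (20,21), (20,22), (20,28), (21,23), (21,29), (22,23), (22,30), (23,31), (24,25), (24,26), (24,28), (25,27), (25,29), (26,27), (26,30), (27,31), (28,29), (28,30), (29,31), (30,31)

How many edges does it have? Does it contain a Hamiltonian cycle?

Q_5 has 32 * 5 / 2 = 80 edges.
Q_5 (d >= 2) always has a Hamiltonian cycle: a 5-bit cyclic Gray code visits every vertex exactly once and returns to the start.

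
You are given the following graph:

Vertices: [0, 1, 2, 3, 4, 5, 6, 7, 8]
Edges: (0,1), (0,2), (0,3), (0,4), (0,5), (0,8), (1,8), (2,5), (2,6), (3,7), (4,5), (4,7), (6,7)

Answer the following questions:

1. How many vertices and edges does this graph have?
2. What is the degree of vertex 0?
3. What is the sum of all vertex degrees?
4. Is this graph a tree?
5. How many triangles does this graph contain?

Count: 9 vertices, 13 edges.
Vertex 0 has neighbors [1, 2, 3, 4, 5, 8], degree = 6.
Handshaking lemma: 2 * 13 = 26.
A tree on 9 vertices has 8 edges. This graph has 13 edges (5 extra). Not a tree.
Number of triangles = 3.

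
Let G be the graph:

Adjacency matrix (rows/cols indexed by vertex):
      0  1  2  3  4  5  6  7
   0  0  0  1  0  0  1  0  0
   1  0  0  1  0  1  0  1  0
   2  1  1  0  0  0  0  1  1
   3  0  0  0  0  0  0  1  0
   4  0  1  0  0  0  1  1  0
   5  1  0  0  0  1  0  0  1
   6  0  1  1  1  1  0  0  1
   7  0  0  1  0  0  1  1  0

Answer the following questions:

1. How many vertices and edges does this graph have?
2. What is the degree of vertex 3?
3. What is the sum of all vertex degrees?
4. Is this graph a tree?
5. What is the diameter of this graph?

Count: 8 vertices, 12 edges.
Vertex 3 has neighbors [6], degree = 1.
Handshaking lemma: 2 * 12 = 24.
A tree on 8 vertices has 7 edges. This graph has 12 edges (5 extra). Not a tree.
Diameter (longest shortest path) = 3.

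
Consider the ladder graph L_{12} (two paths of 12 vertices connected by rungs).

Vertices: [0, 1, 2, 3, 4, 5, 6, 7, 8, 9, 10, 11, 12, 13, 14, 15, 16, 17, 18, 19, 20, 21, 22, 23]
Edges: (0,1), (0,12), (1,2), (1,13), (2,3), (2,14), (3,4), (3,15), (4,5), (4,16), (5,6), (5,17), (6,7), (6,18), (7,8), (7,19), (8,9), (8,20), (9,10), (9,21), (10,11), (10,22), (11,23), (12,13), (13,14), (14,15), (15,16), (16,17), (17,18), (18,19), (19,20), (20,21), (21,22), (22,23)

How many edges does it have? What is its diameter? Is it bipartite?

Ladder graph L_{12}: 12 rungs + 2 * (12-1) path edges = 12 + 22 = 34 edges.
Diameter = 12.
Ladder graphs are bipartite (alternating coloring along each path).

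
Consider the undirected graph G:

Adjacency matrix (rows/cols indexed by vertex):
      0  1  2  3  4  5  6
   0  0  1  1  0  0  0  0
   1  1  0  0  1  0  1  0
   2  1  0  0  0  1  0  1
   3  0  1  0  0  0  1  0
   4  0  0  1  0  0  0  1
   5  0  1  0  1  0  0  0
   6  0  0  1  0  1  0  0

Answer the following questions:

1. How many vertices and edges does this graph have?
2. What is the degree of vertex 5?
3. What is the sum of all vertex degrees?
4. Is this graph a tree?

Count: 7 vertices, 8 edges.
Vertex 5 has neighbors [1, 3], degree = 2.
Handshaking lemma: 2 * 8 = 16.
A tree on 7 vertices has 6 edges. This graph has 8 edges (2 extra). Not a tree.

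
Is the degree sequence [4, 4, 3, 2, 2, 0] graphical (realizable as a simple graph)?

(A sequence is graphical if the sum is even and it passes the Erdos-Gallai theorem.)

Sum of degrees = 15. Sum is odd, so the sequence is NOT graphical.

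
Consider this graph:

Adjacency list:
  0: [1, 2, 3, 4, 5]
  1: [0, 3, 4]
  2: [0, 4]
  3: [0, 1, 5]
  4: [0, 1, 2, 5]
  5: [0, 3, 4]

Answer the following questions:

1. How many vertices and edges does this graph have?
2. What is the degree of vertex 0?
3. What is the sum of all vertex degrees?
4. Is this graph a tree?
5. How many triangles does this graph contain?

Count: 6 vertices, 10 edges.
Vertex 0 has neighbors [1, 2, 3, 4, 5], degree = 5.
Handshaking lemma: 2 * 10 = 20.
A tree on 6 vertices has 5 edges. This graph has 10 edges (5 extra). Not a tree.
Number of triangles = 5.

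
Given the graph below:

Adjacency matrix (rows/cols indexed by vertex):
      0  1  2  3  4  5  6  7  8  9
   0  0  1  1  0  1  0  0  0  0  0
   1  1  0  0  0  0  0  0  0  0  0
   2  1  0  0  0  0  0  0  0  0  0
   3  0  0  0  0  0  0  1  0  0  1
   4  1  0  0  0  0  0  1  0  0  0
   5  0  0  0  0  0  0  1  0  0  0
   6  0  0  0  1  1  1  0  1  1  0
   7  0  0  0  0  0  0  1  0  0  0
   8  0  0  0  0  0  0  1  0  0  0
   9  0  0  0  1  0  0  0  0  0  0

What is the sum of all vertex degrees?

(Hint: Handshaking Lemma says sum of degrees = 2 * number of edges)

Count edges: 9 edges.
By Handshaking Lemma: sum of degrees = 2 * 9 = 18.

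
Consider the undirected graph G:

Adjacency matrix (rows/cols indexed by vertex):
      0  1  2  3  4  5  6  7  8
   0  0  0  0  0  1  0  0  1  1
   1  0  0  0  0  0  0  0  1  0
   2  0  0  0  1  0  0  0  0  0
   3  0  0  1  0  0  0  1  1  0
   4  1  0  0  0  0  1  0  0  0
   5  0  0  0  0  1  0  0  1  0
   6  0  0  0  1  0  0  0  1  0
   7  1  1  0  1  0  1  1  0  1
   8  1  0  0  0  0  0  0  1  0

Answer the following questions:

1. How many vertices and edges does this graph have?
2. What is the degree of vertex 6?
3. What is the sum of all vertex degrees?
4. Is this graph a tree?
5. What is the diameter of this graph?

Count: 9 vertices, 11 edges.
Vertex 6 has neighbors [3, 7], degree = 2.
Handshaking lemma: 2 * 11 = 22.
A tree on 9 vertices has 8 edges. This graph has 11 edges (3 extra). Not a tree.
Diameter (longest shortest path) = 4.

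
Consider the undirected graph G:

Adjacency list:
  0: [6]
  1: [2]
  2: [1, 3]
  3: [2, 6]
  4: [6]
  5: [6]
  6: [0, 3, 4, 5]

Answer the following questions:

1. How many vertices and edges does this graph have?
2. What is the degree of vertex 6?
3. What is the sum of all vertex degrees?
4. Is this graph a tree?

Count: 7 vertices, 6 edges.
Vertex 6 has neighbors [0, 3, 4, 5], degree = 4.
Handshaking lemma: 2 * 6 = 12.
A graph is a tree iff it is connected and has exactly n-1 edges. This graph is connected (all 7 vertices in one component) and has 7-1 = 6 edges. It is a tree.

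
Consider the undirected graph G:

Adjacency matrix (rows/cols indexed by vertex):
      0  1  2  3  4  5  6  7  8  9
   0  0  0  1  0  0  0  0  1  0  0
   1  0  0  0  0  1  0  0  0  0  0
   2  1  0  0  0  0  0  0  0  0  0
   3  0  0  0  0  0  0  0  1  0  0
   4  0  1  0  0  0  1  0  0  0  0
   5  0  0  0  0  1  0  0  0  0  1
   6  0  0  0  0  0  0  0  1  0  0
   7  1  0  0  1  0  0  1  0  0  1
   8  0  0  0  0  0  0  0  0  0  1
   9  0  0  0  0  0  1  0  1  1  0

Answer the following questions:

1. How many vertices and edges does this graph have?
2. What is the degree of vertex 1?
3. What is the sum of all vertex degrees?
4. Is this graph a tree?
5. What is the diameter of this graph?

Count: 10 vertices, 9 edges.
Vertex 1 has neighbors [4], degree = 1.
Handshaking lemma: 2 * 9 = 18.
A graph is a tree iff it is connected and has exactly n-1 edges. This graph is connected (all 10 vertices in one component) and has 10-1 = 9 edges. It is a tree.
Diameter (longest shortest path) = 6.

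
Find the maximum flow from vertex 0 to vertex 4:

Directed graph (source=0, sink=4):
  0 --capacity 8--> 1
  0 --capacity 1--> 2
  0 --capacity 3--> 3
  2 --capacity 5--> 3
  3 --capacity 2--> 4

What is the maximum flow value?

Computing max flow:
  Flow on (0->3): 2/3
  Flow on (3->4): 2/2
Maximum flow = 2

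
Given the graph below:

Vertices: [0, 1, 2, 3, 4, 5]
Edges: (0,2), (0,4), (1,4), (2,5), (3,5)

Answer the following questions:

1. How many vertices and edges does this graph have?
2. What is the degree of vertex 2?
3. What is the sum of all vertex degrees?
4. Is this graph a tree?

Count: 6 vertices, 5 edges.
Vertex 2 has neighbors [0, 5], degree = 2.
Handshaking lemma: 2 * 5 = 10.
A graph is a tree iff it is connected and has exactly n-1 edges. This graph is connected (all 6 vertices in one component) and has 6-1 = 5 edges. It is a tree.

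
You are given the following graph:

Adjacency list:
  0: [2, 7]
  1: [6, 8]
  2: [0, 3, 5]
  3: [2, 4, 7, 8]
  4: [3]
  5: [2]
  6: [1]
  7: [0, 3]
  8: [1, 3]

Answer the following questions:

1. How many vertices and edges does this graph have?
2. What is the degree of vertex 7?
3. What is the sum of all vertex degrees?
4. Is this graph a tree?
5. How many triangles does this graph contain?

Count: 9 vertices, 9 edges.
Vertex 7 has neighbors [0, 3], degree = 2.
Handshaking lemma: 2 * 9 = 18.
A tree on 9 vertices has 8 edges. This graph has 9 edges (1 extra). Not a tree.
Number of triangles = 0.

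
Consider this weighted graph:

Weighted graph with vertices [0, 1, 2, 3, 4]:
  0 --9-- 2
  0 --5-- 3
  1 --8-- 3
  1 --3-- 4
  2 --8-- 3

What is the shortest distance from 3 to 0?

Using Dijkstra's algorithm from vertex 3:
Shortest path: 3 -> 0
Total weight: 5 = 5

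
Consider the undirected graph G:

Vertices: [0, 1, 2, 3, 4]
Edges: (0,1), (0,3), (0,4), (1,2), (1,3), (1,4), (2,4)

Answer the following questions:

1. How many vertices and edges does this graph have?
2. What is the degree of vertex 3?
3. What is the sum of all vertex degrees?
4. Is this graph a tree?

Count: 5 vertices, 7 edges.
Vertex 3 has neighbors [0, 1], degree = 2.
Handshaking lemma: 2 * 7 = 14.
A tree on 5 vertices has 4 edges. This graph has 7 edges (3 extra). Not a tree.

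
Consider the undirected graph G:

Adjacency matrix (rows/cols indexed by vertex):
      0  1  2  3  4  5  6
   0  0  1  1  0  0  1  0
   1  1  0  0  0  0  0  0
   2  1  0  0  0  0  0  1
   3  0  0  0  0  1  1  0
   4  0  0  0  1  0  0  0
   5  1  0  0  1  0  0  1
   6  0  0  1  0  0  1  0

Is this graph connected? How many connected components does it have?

Checking connectivity: the graph has 1 connected component(s).
All vertices are reachable from each other. The graph IS connected.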